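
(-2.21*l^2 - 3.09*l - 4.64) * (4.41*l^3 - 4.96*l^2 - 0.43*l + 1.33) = -9.7461*l^5 - 2.6653*l^4 - 4.1857*l^3 + 21.4038*l^2 - 2.1145*l - 6.1712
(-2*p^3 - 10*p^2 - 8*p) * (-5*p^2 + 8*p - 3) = 10*p^5 + 34*p^4 - 34*p^3 - 34*p^2 + 24*p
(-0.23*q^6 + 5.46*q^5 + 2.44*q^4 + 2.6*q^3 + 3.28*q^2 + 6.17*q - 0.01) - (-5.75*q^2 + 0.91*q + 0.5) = -0.23*q^6 + 5.46*q^5 + 2.44*q^4 + 2.6*q^3 + 9.03*q^2 + 5.26*q - 0.51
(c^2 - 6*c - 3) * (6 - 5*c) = -5*c^3 + 36*c^2 - 21*c - 18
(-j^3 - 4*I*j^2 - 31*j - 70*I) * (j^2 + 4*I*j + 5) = -j^5 - 8*I*j^4 - 20*j^3 - 214*I*j^2 + 125*j - 350*I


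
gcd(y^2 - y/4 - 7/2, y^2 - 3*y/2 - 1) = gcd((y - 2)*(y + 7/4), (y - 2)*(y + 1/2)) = y - 2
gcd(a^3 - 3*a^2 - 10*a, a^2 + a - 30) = a - 5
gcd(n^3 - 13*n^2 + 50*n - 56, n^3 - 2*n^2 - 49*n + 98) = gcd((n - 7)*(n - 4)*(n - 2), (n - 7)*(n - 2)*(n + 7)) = n^2 - 9*n + 14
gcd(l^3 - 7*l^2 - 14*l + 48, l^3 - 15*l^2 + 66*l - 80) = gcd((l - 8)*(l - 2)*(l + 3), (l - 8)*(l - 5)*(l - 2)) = l^2 - 10*l + 16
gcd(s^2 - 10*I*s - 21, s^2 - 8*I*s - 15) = s - 3*I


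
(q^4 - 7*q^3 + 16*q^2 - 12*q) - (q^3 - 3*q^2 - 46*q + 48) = q^4 - 8*q^3 + 19*q^2 + 34*q - 48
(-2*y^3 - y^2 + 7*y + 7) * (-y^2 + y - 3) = 2*y^5 - y^4 - 2*y^3 + 3*y^2 - 14*y - 21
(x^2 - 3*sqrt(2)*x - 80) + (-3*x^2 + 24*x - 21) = -2*x^2 - 3*sqrt(2)*x + 24*x - 101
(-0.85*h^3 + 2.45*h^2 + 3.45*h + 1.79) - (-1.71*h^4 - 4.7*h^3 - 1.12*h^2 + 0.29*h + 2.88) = 1.71*h^4 + 3.85*h^3 + 3.57*h^2 + 3.16*h - 1.09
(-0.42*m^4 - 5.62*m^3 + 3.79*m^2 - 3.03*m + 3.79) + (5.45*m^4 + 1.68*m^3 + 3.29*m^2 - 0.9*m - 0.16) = 5.03*m^4 - 3.94*m^3 + 7.08*m^2 - 3.93*m + 3.63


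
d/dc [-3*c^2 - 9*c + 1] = -6*c - 9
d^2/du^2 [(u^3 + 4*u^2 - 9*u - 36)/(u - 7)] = 2*(u^3 - 21*u^2 + 147*u + 97)/(u^3 - 21*u^2 + 147*u - 343)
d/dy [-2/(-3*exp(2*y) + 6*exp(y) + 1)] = 12*(1 - exp(y))*exp(y)/(-3*exp(2*y) + 6*exp(y) + 1)^2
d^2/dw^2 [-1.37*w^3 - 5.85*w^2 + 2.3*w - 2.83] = -8.22*w - 11.7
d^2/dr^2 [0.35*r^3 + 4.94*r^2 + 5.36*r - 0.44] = 2.1*r + 9.88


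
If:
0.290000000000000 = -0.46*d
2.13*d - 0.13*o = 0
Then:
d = -0.63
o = -10.33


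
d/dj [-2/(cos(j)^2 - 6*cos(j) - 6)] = 4*(3 - cos(j))*sin(j)/(sin(j)^2 + 6*cos(j) + 5)^2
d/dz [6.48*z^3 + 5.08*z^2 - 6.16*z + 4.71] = 19.44*z^2 + 10.16*z - 6.16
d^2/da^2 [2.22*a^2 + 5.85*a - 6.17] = 4.44000000000000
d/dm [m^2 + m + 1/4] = 2*m + 1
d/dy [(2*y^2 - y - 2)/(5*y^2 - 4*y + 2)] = (-3*y^2 + 28*y - 10)/(25*y^4 - 40*y^3 + 36*y^2 - 16*y + 4)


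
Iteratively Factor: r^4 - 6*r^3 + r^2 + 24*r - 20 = (r - 1)*(r^3 - 5*r^2 - 4*r + 20) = (r - 1)*(r + 2)*(r^2 - 7*r + 10) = (r - 2)*(r - 1)*(r + 2)*(r - 5)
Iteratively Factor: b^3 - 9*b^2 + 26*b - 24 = (b - 2)*(b^2 - 7*b + 12) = (b - 4)*(b - 2)*(b - 3)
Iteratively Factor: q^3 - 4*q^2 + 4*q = (q)*(q^2 - 4*q + 4) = q*(q - 2)*(q - 2)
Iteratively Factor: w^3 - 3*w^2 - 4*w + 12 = (w + 2)*(w^2 - 5*w + 6) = (w - 2)*(w + 2)*(w - 3)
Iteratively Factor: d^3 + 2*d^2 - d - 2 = (d + 1)*(d^2 + d - 2) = (d - 1)*(d + 1)*(d + 2)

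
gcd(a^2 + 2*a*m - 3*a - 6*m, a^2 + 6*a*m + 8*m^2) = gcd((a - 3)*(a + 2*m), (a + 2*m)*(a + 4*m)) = a + 2*m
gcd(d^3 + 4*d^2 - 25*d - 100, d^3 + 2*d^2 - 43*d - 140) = d^2 + 9*d + 20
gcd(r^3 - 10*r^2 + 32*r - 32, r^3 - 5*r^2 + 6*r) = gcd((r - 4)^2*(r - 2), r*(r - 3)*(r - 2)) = r - 2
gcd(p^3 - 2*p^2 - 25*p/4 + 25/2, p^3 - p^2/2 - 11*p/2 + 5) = p^2 + p/2 - 5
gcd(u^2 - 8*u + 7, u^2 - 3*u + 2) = u - 1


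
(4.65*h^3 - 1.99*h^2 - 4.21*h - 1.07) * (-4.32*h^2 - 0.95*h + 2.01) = -20.088*h^5 + 4.1793*h^4 + 29.4242*h^3 + 4.622*h^2 - 7.4456*h - 2.1507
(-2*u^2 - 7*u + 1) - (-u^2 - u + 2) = -u^2 - 6*u - 1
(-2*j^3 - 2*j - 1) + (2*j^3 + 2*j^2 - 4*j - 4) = 2*j^2 - 6*j - 5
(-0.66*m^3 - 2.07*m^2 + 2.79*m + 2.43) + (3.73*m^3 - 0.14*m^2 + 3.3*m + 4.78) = 3.07*m^3 - 2.21*m^2 + 6.09*m + 7.21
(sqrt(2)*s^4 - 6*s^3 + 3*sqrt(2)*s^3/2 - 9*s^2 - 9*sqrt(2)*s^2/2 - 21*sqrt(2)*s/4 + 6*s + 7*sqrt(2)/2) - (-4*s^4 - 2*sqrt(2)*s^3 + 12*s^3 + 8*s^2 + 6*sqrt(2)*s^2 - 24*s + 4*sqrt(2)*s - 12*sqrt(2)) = sqrt(2)*s^4 + 4*s^4 - 18*s^3 + 7*sqrt(2)*s^3/2 - 17*s^2 - 21*sqrt(2)*s^2/2 - 37*sqrt(2)*s/4 + 30*s + 31*sqrt(2)/2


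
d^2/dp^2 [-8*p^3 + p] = -48*p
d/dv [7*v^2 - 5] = 14*v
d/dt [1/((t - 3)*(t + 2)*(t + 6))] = (-(t - 3)*(t + 2) - (t - 3)*(t + 6) - (t + 2)*(t + 6))/((t - 3)^2*(t + 2)^2*(t + 6)^2)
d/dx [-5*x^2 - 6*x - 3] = -10*x - 6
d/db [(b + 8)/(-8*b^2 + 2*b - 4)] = (-4*b^2 + b + (b + 8)*(8*b - 1) - 2)/(2*(4*b^2 - b + 2)^2)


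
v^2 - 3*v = v*(v - 3)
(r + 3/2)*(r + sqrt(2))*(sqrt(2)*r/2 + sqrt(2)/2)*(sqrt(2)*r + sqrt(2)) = r^4 + sqrt(2)*r^3 + 7*r^3/2 + 4*r^2 + 7*sqrt(2)*r^2/2 + 3*r/2 + 4*sqrt(2)*r + 3*sqrt(2)/2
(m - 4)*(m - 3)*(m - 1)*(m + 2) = m^4 - 6*m^3 + 3*m^2 + 26*m - 24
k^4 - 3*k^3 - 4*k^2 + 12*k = k*(k - 3)*(k - 2)*(k + 2)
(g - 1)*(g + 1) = g^2 - 1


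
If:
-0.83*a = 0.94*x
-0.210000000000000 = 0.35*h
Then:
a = -1.13253012048193*x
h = -0.60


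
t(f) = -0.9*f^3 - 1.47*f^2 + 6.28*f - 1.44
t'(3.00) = -26.84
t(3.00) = -20.13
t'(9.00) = -238.88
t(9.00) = -720.09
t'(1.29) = -2.01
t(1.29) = 2.28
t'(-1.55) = 4.35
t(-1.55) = -11.35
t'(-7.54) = -125.05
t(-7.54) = 253.43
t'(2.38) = -16.01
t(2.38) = -6.95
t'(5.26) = -83.89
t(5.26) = -140.06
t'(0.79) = 2.27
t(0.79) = 2.16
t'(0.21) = 5.54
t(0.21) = -0.19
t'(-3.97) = -24.60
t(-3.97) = 6.77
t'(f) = -2.7*f^2 - 2.94*f + 6.28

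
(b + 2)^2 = b^2 + 4*b + 4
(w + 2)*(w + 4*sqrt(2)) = w^2 + 2*w + 4*sqrt(2)*w + 8*sqrt(2)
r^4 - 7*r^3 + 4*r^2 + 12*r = r*(r - 6)*(r - 2)*(r + 1)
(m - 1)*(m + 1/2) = m^2 - m/2 - 1/2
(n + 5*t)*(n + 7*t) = n^2 + 12*n*t + 35*t^2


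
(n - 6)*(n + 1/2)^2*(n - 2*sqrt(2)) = n^4 - 5*n^3 - 2*sqrt(2)*n^3 - 23*n^2/4 + 10*sqrt(2)*n^2 - 3*n/2 + 23*sqrt(2)*n/2 + 3*sqrt(2)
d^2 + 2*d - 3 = (d - 1)*(d + 3)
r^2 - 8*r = r*(r - 8)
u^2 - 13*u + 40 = (u - 8)*(u - 5)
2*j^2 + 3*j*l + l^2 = (j + l)*(2*j + l)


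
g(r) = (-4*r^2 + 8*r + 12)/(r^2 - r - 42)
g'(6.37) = 24.72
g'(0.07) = -0.17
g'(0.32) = -0.13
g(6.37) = 12.75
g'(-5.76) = -240.32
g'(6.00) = 9.75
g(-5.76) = 54.46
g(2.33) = -0.23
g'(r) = (1 - 2*r)*(-4*r^2 + 8*r + 12)/(r^2 - r - 42)^2 + (8 - 8*r)/(r^2 - r - 42) = 4*(-r^2 + 78*r - 81)/(r^4 - 2*r^3 - 83*r^2 + 84*r + 1764)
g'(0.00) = -0.18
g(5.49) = 3.73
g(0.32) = -0.34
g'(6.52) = 42.65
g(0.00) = -0.29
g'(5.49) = 4.21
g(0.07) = -0.30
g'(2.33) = 0.25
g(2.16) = -0.27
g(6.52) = 17.62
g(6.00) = 7.00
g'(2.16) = 0.21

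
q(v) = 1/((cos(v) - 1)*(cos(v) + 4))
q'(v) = sin(v)/((cos(v) - 1)*(cos(v) + 4)^2) + sin(v)/((cos(v) - 1)^2*(cos(v) + 4))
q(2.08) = -0.19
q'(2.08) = 0.06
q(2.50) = -0.17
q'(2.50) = 0.03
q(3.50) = -0.17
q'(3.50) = -0.01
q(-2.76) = -0.17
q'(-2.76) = -0.01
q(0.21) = -9.14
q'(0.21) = 86.38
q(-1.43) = -0.28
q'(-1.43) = -0.26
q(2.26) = -0.18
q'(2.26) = 0.04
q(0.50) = -1.67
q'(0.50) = 6.39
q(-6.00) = -5.06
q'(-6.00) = 35.22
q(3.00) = -0.17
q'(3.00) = 0.00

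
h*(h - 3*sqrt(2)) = h^2 - 3*sqrt(2)*h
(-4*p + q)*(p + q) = -4*p^2 - 3*p*q + q^2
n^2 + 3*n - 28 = (n - 4)*(n + 7)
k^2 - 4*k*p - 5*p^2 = (k - 5*p)*(k + p)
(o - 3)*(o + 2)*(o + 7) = o^3 + 6*o^2 - 13*o - 42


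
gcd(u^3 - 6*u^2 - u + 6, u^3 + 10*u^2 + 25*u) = 1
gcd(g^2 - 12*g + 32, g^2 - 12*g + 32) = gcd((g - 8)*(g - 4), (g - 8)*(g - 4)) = g^2 - 12*g + 32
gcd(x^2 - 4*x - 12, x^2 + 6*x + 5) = 1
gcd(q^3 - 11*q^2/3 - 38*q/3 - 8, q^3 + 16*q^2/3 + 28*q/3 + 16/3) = q + 4/3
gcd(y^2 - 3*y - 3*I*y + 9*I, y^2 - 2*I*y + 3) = y - 3*I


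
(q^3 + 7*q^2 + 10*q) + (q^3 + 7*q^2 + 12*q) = 2*q^3 + 14*q^2 + 22*q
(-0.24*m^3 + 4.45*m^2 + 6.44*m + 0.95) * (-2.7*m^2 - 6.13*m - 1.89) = 0.648*m^5 - 10.5438*m^4 - 44.2129*m^3 - 50.4527*m^2 - 17.9951*m - 1.7955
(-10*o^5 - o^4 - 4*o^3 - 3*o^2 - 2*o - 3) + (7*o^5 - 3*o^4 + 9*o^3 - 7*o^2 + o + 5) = -3*o^5 - 4*o^4 + 5*o^3 - 10*o^2 - o + 2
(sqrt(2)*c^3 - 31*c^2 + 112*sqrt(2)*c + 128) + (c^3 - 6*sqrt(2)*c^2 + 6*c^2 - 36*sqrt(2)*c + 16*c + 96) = c^3 + sqrt(2)*c^3 - 25*c^2 - 6*sqrt(2)*c^2 + 16*c + 76*sqrt(2)*c + 224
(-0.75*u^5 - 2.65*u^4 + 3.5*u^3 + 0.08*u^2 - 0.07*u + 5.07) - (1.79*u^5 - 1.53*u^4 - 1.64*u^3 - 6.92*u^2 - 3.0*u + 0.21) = -2.54*u^5 - 1.12*u^4 + 5.14*u^3 + 7.0*u^2 + 2.93*u + 4.86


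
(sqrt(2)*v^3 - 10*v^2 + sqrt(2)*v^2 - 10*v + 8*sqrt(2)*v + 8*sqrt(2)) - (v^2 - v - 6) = sqrt(2)*v^3 - 11*v^2 + sqrt(2)*v^2 - 9*v + 8*sqrt(2)*v + 6 + 8*sqrt(2)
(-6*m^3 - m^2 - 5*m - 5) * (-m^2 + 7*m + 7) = 6*m^5 - 41*m^4 - 44*m^3 - 37*m^2 - 70*m - 35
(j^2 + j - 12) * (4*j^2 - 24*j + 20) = 4*j^4 - 20*j^3 - 52*j^2 + 308*j - 240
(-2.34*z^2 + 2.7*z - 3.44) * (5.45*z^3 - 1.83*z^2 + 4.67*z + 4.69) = -12.753*z^5 + 18.9972*z^4 - 34.6168*z^3 + 7.9296*z^2 - 3.4018*z - 16.1336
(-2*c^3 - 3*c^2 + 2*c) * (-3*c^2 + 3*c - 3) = 6*c^5 + 3*c^4 - 9*c^3 + 15*c^2 - 6*c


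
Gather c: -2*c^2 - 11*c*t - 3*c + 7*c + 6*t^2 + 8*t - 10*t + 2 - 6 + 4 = -2*c^2 + c*(4 - 11*t) + 6*t^2 - 2*t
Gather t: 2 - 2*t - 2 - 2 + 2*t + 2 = 0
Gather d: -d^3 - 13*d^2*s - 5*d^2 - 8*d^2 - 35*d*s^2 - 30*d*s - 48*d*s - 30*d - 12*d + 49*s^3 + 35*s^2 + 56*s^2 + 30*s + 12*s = -d^3 + d^2*(-13*s - 13) + d*(-35*s^2 - 78*s - 42) + 49*s^3 + 91*s^2 + 42*s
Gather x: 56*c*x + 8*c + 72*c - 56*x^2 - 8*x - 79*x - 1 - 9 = 80*c - 56*x^2 + x*(56*c - 87) - 10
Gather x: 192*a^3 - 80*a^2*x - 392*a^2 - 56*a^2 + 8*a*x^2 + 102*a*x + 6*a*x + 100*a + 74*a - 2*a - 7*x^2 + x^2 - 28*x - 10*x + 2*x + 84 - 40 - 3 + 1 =192*a^3 - 448*a^2 + 172*a + x^2*(8*a - 6) + x*(-80*a^2 + 108*a - 36) + 42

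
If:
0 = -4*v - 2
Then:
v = -1/2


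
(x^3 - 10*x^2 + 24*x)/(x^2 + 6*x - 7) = x*(x^2 - 10*x + 24)/(x^2 + 6*x - 7)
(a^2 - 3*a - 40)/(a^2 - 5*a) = (a^2 - 3*a - 40)/(a*(a - 5))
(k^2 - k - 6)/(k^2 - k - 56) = (-k^2 + k + 6)/(-k^2 + k + 56)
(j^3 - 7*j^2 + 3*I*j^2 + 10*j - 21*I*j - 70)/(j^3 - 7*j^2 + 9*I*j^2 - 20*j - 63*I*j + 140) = (j - 2*I)/(j + 4*I)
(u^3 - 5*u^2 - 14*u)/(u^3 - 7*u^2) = (u + 2)/u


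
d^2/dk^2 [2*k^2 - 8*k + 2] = 4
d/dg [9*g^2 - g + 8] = 18*g - 1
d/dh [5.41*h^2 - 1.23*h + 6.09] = 10.82*h - 1.23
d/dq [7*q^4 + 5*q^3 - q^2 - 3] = q*(28*q^2 + 15*q - 2)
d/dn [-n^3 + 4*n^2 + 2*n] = -3*n^2 + 8*n + 2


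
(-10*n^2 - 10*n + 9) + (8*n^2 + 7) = -2*n^2 - 10*n + 16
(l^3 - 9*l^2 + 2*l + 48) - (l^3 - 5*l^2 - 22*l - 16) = -4*l^2 + 24*l + 64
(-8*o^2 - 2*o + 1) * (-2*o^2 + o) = 16*o^4 - 4*o^3 - 4*o^2 + o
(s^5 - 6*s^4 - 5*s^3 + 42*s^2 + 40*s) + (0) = s^5 - 6*s^4 - 5*s^3 + 42*s^2 + 40*s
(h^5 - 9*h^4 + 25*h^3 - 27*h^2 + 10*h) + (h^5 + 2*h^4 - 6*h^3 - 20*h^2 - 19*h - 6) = 2*h^5 - 7*h^4 + 19*h^3 - 47*h^2 - 9*h - 6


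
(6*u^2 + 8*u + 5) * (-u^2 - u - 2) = -6*u^4 - 14*u^3 - 25*u^2 - 21*u - 10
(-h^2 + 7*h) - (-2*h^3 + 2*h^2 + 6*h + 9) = 2*h^3 - 3*h^2 + h - 9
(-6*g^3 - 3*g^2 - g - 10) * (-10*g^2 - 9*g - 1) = 60*g^5 + 84*g^4 + 43*g^3 + 112*g^2 + 91*g + 10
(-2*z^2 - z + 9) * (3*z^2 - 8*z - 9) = -6*z^4 + 13*z^3 + 53*z^2 - 63*z - 81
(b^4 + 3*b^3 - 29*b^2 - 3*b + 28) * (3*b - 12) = 3*b^5 - 3*b^4 - 123*b^3 + 339*b^2 + 120*b - 336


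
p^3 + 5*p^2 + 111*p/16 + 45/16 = (p + 3/4)*(p + 5/4)*(p + 3)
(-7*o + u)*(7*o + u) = -49*o^2 + u^2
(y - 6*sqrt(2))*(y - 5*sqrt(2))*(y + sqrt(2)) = y^3 - 10*sqrt(2)*y^2 + 38*y + 60*sqrt(2)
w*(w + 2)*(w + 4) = w^3 + 6*w^2 + 8*w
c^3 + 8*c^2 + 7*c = c*(c + 1)*(c + 7)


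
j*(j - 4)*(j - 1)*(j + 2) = j^4 - 3*j^3 - 6*j^2 + 8*j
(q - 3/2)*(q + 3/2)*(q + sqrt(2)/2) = q^3 + sqrt(2)*q^2/2 - 9*q/4 - 9*sqrt(2)/8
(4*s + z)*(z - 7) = 4*s*z - 28*s + z^2 - 7*z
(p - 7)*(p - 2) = p^2 - 9*p + 14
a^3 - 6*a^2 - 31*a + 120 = (a - 8)*(a - 3)*(a + 5)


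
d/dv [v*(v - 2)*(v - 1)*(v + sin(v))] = v*(v - 2)*(v - 1)*(cos(v) + 1) + v*(v - 2)*(v + sin(v)) + v*(v - 1)*(v + sin(v)) + (v - 2)*(v - 1)*(v + sin(v))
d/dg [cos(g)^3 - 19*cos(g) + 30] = (19 - 3*cos(g)^2)*sin(g)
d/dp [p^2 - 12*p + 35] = 2*p - 12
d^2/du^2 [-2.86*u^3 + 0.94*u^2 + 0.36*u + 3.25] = 1.88 - 17.16*u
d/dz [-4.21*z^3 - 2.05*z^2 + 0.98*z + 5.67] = -12.63*z^2 - 4.1*z + 0.98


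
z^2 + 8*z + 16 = (z + 4)^2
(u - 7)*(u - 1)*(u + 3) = u^3 - 5*u^2 - 17*u + 21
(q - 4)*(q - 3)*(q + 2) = q^3 - 5*q^2 - 2*q + 24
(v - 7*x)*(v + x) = v^2 - 6*v*x - 7*x^2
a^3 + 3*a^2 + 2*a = a*(a + 1)*(a + 2)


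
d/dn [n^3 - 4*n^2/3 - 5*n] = 3*n^2 - 8*n/3 - 5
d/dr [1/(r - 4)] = -1/(r - 4)^2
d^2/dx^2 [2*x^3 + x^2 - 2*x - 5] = 12*x + 2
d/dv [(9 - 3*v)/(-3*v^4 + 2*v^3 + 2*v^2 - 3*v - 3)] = 3*(-9*v^4 + 40*v^3 - 16*v^2 - 12*v + 12)/(9*v^8 - 12*v^7 - 8*v^6 + 26*v^5 + 10*v^4 - 24*v^3 - 3*v^2 + 18*v + 9)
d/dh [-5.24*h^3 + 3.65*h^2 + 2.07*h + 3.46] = -15.72*h^2 + 7.3*h + 2.07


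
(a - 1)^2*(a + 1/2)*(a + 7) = a^4 + 11*a^3/2 - 21*a^2/2 + a/2 + 7/2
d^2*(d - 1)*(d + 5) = d^4 + 4*d^3 - 5*d^2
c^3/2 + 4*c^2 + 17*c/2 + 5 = (c/2 + 1/2)*(c + 2)*(c + 5)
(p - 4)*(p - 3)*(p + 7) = p^3 - 37*p + 84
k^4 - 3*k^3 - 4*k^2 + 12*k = k*(k - 3)*(k - 2)*(k + 2)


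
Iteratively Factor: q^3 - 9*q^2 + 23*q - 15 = (q - 3)*(q^2 - 6*q + 5) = (q - 5)*(q - 3)*(q - 1)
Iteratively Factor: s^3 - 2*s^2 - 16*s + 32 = (s - 4)*(s^2 + 2*s - 8) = (s - 4)*(s - 2)*(s + 4)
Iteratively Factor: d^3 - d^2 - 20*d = (d)*(d^2 - d - 20) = d*(d + 4)*(d - 5)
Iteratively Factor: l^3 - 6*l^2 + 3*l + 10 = (l + 1)*(l^2 - 7*l + 10) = (l - 2)*(l + 1)*(l - 5)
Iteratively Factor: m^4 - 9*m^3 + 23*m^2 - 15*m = (m - 5)*(m^3 - 4*m^2 + 3*m) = (m - 5)*(m - 1)*(m^2 - 3*m) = m*(m - 5)*(m - 1)*(m - 3)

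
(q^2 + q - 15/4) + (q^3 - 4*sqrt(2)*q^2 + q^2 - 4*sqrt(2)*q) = q^3 - 4*sqrt(2)*q^2 + 2*q^2 - 4*sqrt(2)*q + q - 15/4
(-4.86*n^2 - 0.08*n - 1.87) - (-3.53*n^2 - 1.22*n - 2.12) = -1.33*n^2 + 1.14*n + 0.25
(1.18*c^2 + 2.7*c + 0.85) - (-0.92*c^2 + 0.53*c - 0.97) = 2.1*c^2 + 2.17*c + 1.82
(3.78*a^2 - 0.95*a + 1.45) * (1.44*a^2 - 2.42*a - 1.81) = 5.4432*a^4 - 10.5156*a^3 - 2.4548*a^2 - 1.7895*a - 2.6245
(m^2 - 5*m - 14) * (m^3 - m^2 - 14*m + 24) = m^5 - 6*m^4 - 23*m^3 + 108*m^2 + 76*m - 336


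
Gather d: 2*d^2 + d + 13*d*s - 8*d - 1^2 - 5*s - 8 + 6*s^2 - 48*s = 2*d^2 + d*(13*s - 7) + 6*s^2 - 53*s - 9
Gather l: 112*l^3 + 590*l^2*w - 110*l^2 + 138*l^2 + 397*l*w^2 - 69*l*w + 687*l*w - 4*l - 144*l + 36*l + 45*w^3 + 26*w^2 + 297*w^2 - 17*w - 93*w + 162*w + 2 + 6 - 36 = 112*l^3 + l^2*(590*w + 28) + l*(397*w^2 + 618*w - 112) + 45*w^3 + 323*w^2 + 52*w - 28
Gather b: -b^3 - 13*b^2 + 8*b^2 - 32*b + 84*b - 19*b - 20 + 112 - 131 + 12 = -b^3 - 5*b^2 + 33*b - 27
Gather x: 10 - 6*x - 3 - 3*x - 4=3 - 9*x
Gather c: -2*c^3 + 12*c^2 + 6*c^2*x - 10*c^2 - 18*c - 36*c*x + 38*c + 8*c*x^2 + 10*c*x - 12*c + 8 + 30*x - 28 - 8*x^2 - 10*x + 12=-2*c^3 + c^2*(6*x + 2) + c*(8*x^2 - 26*x + 8) - 8*x^2 + 20*x - 8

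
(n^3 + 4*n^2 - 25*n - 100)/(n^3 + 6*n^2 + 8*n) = (n^2 - 25)/(n*(n + 2))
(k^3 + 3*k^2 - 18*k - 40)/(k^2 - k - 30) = (k^2 - 2*k - 8)/(k - 6)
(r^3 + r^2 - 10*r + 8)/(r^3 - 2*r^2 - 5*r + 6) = (r^2 + 2*r - 8)/(r^2 - r - 6)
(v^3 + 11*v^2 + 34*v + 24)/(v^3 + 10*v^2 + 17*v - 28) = (v^2 + 7*v + 6)/(v^2 + 6*v - 7)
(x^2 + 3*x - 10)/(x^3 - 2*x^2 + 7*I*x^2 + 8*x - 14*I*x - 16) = (x + 5)/(x^2 + 7*I*x + 8)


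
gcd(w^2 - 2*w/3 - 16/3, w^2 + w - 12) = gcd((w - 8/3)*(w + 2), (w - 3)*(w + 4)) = 1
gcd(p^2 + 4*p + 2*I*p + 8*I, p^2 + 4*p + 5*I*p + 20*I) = p + 4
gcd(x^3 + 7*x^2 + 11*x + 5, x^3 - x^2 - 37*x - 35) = x^2 + 6*x + 5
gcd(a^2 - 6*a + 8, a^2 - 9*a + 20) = a - 4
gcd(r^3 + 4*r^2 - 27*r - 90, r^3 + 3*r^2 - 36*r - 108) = r^2 + 9*r + 18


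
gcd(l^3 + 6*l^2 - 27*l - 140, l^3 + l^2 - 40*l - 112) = l + 4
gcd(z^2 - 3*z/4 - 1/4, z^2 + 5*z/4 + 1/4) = z + 1/4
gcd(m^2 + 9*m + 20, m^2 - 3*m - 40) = m + 5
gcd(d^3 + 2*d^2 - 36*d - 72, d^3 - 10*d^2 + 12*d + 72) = d^2 - 4*d - 12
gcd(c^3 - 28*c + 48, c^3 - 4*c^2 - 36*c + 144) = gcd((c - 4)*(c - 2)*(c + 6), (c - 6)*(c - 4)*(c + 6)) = c^2 + 2*c - 24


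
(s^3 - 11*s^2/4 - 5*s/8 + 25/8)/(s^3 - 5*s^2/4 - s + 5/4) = (s - 5/2)/(s - 1)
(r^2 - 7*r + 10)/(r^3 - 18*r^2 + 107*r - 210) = (r - 2)/(r^2 - 13*r + 42)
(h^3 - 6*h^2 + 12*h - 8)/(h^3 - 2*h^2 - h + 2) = (h^2 - 4*h + 4)/(h^2 - 1)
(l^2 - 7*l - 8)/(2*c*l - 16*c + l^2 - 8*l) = (l + 1)/(2*c + l)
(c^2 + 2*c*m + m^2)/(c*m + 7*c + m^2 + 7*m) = (c + m)/(m + 7)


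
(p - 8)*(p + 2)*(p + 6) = p^3 - 52*p - 96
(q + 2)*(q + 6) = q^2 + 8*q + 12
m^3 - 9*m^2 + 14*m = m*(m - 7)*(m - 2)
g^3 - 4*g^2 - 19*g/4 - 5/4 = (g - 5)*(g + 1/2)^2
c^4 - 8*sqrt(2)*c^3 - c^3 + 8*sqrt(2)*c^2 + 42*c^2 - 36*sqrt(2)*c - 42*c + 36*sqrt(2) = (c - 1)*(c - 3*sqrt(2))^2*(c - 2*sqrt(2))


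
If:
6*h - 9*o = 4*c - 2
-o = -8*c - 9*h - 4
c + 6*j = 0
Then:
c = -25*o/28 - 1/14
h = 19*o/21 - 8/21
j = 25*o/168 + 1/84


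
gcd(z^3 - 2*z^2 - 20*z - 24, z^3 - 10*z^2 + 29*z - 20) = 1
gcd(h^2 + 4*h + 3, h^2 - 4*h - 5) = h + 1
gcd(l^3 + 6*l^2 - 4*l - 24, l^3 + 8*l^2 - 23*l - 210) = l + 6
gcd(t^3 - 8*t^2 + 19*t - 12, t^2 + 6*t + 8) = 1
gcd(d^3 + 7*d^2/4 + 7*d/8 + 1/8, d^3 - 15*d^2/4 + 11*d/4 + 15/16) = d + 1/4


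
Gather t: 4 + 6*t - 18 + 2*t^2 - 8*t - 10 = 2*t^2 - 2*t - 24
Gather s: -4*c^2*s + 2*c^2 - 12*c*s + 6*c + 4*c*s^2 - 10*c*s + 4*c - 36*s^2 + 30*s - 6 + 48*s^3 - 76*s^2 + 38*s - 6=2*c^2 + 10*c + 48*s^3 + s^2*(4*c - 112) + s*(-4*c^2 - 22*c + 68) - 12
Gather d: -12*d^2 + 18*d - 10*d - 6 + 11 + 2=-12*d^2 + 8*d + 7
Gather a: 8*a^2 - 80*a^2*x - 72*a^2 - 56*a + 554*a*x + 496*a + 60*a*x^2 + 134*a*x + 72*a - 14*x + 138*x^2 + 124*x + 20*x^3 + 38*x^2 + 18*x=a^2*(-80*x - 64) + a*(60*x^2 + 688*x + 512) + 20*x^3 + 176*x^2 + 128*x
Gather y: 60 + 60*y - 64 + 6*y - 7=66*y - 11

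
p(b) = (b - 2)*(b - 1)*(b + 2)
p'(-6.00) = 116.00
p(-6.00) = -224.00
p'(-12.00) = 452.00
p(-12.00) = -1820.00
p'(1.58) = 0.33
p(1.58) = -0.87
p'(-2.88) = 26.64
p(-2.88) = -16.66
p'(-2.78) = 24.75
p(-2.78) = -14.09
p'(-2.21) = 15.07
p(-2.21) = -2.84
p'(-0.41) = -2.68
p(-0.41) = 5.40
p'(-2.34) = 17.11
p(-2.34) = -4.93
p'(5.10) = 63.83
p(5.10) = 90.24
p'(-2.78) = 24.75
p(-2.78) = -14.09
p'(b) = (b - 2)*(b - 1) + (b - 2)*(b + 2) + (b - 1)*(b + 2)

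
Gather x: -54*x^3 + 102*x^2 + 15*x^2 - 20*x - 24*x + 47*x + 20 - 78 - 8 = -54*x^3 + 117*x^2 + 3*x - 66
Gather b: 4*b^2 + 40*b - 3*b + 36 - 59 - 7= 4*b^2 + 37*b - 30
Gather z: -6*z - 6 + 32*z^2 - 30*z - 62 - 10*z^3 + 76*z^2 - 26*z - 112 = -10*z^3 + 108*z^2 - 62*z - 180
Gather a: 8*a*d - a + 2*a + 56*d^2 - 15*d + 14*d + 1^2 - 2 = a*(8*d + 1) + 56*d^2 - d - 1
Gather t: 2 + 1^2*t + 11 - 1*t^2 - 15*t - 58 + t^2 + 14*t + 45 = 0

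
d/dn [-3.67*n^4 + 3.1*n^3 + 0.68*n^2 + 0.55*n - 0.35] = -14.68*n^3 + 9.3*n^2 + 1.36*n + 0.55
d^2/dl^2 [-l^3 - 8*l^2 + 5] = -6*l - 16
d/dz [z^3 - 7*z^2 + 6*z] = 3*z^2 - 14*z + 6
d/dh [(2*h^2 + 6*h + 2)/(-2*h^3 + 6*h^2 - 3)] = 2*(2*h^4 + 12*h^3 - 12*h^2 - 18*h - 9)/(4*h^6 - 24*h^5 + 36*h^4 + 12*h^3 - 36*h^2 + 9)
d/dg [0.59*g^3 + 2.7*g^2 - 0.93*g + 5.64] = 1.77*g^2 + 5.4*g - 0.93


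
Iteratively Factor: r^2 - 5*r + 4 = (r - 4)*(r - 1)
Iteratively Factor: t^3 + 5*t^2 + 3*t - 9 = (t + 3)*(t^2 + 2*t - 3) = (t - 1)*(t + 3)*(t + 3)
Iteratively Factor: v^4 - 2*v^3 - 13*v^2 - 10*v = (v - 5)*(v^3 + 3*v^2 + 2*v) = v*(v - 5)*(v^2 + 3*v + 2) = v*(v - 5)*(v + 2)*(v + 1)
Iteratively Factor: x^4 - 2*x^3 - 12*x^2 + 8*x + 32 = (x - 2)*(x^3 - 12*x - 16) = (x - 2)*(x + 2)*(x^2 - 2*x - 8) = (x - 2)*(x + 2)^2*(x - 4)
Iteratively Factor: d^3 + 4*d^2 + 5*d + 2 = (d + 1)*(d^2 + 3*d + 2) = (d + 1)^2*(d + 2)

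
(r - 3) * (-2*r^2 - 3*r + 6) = -2*r^3 + 3*r^2 + 15*r - 18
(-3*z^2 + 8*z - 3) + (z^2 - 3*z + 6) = -2*z^2 + 5*z + 3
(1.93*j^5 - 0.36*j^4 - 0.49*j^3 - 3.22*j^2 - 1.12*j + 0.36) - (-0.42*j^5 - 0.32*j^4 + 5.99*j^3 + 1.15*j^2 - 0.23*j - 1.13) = 2.35*j^5 - 0.04*j^4 - 6.48*j^3 - 4.37*j^2 - 0.89*j + 1.49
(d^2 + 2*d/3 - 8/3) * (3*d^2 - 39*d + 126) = 3*d^4 - 37*d^3 + 92*d^2 + 188*d - 336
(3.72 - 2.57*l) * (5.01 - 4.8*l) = 12.336*l^2 - 30.7317*l + 18.6372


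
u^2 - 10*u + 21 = (u - 7)*(u - 3)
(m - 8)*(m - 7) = m^2 - 15*m + 56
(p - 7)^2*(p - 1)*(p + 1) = p^4 - 14*p^3 + 48*p^2 + 14*p - 49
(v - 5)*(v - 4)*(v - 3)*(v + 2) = v^4 - 10*v^3 + 23*v^2 + 34*v - 120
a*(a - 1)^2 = a^3 - 2*a^2 + a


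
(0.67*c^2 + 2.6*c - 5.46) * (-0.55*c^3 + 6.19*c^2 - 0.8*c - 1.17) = -0.3685*c^5 + 2.7173*c^4 + 18.561*c^3 - 36.6613*c^2 + 1.326*c + 6.3882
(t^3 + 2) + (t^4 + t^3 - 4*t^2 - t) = t^4 + 2*t^3 - 4*t^2 - t + 2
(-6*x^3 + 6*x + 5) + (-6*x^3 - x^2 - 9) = -12*x^3 - x^2 + 6*x - 4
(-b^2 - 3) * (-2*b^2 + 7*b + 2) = 2*b^4 - 7*b^3 + 4*b^2 - 21*b - 6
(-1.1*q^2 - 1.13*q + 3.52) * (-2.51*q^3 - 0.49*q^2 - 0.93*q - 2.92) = 2.761*q^5 + 3.3753*q^4 - 7.2585*q^3 + 2.5381*q^2 + 0.0259999999999994*q - 10.2784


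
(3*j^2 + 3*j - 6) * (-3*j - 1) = -9*j^3 - 12*j^2 + 15*j + 6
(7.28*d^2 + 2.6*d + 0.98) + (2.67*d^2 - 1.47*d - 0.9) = 9.95*d^2 + 1.13*d + 0.08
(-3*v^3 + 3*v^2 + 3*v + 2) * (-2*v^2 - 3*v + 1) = 6*v^5 + 3*v^4 - 18*v^3 - 10*v^2 - 3*v + 2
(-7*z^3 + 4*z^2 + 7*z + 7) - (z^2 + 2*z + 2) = -7*z^3 + 3*z^2 + 5*z + 5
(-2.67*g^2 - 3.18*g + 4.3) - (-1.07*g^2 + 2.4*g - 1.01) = -1.6*g^2 - 5.58*g + 5.31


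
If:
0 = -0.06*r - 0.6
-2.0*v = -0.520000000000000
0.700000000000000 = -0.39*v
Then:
No Solution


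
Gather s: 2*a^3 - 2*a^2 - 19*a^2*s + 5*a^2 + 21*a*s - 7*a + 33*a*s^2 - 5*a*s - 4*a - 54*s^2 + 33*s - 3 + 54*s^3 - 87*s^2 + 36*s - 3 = 2*a^3 + 3*a^2 - 11*a + 54*s^3 + s^2*(33*a - 141) + s*(-19*a^2 + 16*a + 69) - 6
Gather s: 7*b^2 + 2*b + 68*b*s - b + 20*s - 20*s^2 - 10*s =7*b^2 + b - 20*s^2 + s*(68*b + 10)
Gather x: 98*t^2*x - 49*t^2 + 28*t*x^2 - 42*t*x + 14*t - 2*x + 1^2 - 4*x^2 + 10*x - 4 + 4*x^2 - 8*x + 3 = -49*t^2 + 28*t*x^2 + 14*t + x*(98*t^2 - 42*t)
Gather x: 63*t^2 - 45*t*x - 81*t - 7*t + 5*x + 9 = 63*t^2 - 88*t + x*(5 - 45*t) + 9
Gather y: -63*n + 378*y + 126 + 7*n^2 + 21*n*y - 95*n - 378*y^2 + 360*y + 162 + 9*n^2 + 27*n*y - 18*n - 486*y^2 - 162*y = 16*n^2 - 176*n - 864*y^2 + y*(48*n + 576) + 288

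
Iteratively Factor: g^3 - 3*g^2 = (g - 3)*(g^2) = g*(g - 3)*(g)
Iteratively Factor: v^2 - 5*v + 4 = (v - 4)*(v - 1)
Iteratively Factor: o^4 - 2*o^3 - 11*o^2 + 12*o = (o - 1)*(o^3 - o^2 - 12*o) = (o - 1)*(o + 3)*(o^2 - 4*o) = (o - 4)*(o - 1)*(o + 3)*(o)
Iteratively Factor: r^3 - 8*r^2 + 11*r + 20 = (r - 5)*(r^2 - 3*r - 4) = (r - 5)*(r + 1)*(r - 4)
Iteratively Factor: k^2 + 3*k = (k)*(k + 3)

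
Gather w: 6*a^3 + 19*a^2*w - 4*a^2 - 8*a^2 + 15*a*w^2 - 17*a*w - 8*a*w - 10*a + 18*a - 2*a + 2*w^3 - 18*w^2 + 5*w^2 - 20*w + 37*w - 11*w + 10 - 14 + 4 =6*a^3 - 12*a^2 + 6*a + 2*w^3 + w^2*(15*a - 13) + w*(19*a^2 - 25*a + 6)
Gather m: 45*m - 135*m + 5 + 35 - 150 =-90*m - 110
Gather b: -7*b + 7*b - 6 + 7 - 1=0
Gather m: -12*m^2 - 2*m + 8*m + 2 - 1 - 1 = -12*m^2 + 6*m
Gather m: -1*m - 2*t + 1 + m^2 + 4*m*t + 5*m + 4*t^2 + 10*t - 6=m^2 + m*(4*t + 4) + 4*t^2 + 8*t - 5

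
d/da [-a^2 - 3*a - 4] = -2*a - 3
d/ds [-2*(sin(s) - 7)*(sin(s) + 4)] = 2*(3 - 2*sin(s))*cos(s)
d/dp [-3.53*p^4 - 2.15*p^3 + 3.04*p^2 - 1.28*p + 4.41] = -14.12*p^3 - 6.45*p^2 + 6.08*p - 1.28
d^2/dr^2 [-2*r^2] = -4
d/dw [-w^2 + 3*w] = 3 - 2*w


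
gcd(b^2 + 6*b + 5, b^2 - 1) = b + 1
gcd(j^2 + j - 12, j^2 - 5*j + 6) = j - 3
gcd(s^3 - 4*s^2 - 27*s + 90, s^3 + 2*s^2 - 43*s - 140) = s + 5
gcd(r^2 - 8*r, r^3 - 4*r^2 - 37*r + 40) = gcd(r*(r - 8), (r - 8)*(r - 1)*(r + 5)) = r - 8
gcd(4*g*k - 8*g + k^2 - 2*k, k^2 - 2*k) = k - 2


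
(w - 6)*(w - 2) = w^2 - 8*w + 12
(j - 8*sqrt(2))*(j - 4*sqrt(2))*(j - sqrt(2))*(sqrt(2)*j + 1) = sqrt(2)*j^4 - 25*j^3 + 75*sqrt(2)*j^2 - 40*j - 64*sqrt(2)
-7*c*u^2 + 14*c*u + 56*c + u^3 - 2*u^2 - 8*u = (-7*c + u)*(u - 4)*(u + 2)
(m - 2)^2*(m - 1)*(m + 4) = m^4 - m^3 - 12*m^2 + 28*m - 16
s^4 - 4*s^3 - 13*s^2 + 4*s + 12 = (s - 6)*(s - 1)*(s + 1)*(s + 2)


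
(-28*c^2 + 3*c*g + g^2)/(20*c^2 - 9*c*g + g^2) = (-7*c - g)/(5*c - g)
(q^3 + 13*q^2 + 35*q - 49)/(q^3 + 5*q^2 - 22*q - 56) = (q^2 + 6*q - 7)/(q^2 - 2*q - 8)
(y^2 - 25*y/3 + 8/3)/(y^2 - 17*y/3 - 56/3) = (3*y - 1)/(3*y + 7)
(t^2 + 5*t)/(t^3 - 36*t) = (t + 5)/(t^2 - 36)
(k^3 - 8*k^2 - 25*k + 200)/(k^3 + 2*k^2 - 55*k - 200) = (k - 5)/(k + 5)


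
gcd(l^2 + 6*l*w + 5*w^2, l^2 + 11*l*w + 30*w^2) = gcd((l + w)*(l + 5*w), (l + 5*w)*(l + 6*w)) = l + 5*w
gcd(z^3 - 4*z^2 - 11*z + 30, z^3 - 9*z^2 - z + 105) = z^2 - 2*z - 15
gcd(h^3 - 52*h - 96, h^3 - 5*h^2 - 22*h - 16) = h^2 - 6*h - 16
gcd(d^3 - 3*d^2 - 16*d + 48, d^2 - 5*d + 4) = d - 4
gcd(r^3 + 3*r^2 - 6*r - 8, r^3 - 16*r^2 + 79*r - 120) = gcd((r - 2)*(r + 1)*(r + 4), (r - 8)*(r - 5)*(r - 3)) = 1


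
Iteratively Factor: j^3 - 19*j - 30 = (j + 3)*(j^2 - 3*j - 10) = (j + 2)*(j + 3)*(j - 5)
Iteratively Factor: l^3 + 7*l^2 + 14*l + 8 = (l + 4)*(l^2 + 3*l + 2) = (l + 2)*(l + 4)*(l + 1)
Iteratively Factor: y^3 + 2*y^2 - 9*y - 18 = (y - 3)*(y^2 + 5*y + 6) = (y - 3)*(y + 2)*(y + 3)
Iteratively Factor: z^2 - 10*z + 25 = (z - 5)*(z - 5)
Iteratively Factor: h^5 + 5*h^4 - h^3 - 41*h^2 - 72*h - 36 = (h - 3)*(h^4 + 8*h^3 + 23*h^2 + 28*h + 12) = (h - 3)*(h + 2)*(h^3 + 6*h^2 + 11*h + 6) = (h - 3)*(h + 1)*(h + 2)*(h^2 + 5*h + 6) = (h - 3)*(h + 1)*(h + 2)^2*(h + 3)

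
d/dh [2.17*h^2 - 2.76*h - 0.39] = 4.34*h - 2.76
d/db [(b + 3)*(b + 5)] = 2*b + 8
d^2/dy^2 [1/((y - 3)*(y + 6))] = 2*((y - 3)^2 + (y - 3)*(y + 6) + (y + 6)^2)/((y - 3)^3*(y + 6)^3)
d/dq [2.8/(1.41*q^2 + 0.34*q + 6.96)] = (-7.896*q - 0.952)/(1.41*q^2 + 0.34*q + 6.96)^2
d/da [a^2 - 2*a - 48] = 2*a - 2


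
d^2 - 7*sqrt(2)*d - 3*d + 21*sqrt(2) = (d - 3)*(d - 7*sqrt(2))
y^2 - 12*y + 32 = (y - 8)*(y - 4)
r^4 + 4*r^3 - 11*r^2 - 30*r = r*(r - 3)*(r + 2)*(r + 5)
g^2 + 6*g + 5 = (g + 1)*(g + 5)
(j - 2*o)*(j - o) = j^2 - 3*j*o + 2*o^2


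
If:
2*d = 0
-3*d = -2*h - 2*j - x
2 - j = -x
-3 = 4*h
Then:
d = 0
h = -3/4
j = 7/6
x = -5/6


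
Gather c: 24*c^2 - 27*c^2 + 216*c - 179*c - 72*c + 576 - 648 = -3*c^2 - 35*c - 72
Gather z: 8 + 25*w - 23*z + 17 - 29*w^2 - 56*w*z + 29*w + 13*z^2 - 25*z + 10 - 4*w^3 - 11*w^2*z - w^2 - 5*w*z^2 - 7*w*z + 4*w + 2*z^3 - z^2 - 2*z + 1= -4*w^3 - 30*w^2 + 58*w + 2*z^3 + z^2*(12 - 5*w) + z*(-11*w^2 - 63*w - 50) + 36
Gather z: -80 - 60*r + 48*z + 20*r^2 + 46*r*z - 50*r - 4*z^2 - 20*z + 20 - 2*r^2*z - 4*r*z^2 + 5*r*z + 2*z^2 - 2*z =20*r^2 - 110*r + z^2*(-4*r - 2) + z*(-2*r^2 + 51*r + 26) - 60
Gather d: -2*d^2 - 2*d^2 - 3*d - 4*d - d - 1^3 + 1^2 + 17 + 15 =-4*d^2 - 8*d + 32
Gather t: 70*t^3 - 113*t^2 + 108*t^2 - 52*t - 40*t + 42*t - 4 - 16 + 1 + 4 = 70*t^3 - 5*t^2 - 50*t - 15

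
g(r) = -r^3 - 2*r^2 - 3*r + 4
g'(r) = -3*r^2 - 4*r - 3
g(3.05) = -52.13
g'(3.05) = -43.11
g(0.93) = -1.32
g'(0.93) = -9.31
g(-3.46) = 31.86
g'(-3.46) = -25.07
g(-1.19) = 6.42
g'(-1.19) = -2.49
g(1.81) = -13.91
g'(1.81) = -20.07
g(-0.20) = 4.53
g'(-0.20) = -2.32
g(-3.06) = 23.11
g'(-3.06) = -18.85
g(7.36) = -525.11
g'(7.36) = -194.95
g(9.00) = -914.00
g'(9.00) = -282.00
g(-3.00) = 22.00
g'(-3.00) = -18.00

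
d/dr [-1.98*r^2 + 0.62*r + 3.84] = 0.62 - 3.96*r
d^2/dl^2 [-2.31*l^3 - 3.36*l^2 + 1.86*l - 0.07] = -13.86*l - 6.72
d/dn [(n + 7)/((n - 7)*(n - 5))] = (-n^2 - 14*n + 119)/(n^4 - 24*n^3 + 214*n^2 - 840*n + 1225)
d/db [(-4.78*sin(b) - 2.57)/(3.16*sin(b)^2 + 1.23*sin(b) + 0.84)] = (15.1048*sin(b)^2 + 16.2424*sin(b) - 0.8541)*cos(b)/(9.9856*sin(b)^4 + 7.7736*sin(b)^3 + 6.8217*sin(b)^2 + 2.0664*sin(b) + 0.7056)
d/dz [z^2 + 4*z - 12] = 2*z + 4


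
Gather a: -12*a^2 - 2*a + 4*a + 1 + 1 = -12*a^2 + 2*a + 2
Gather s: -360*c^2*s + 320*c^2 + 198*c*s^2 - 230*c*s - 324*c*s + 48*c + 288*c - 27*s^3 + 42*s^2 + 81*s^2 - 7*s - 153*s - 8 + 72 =320*c^2 + 336*c - 27*s^3 + s^2*(198*c + 123) + s*(-360*c^2 - 554*c - 160) + 64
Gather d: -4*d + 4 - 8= -4*d - 4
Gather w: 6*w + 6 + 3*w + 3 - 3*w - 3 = 6*w + 6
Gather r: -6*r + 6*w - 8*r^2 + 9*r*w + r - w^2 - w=-8*r^2 + r*(9*w - 5) - w^2 + 5*w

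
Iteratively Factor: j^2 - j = (j - 1)*(j)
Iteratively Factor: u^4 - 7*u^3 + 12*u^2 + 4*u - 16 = (u + 1)*(u^3 - 8*u^2 + 20*u - 16) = (u - 2)*(u + 1)*(u^2 - 6*u + 8) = (u - 4)*(u - 2)*(u + 1)*(u - 2)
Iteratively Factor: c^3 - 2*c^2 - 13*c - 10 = (c - 5)*(c^2 + 3*c + 2) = (c - 5)*(c + 2)*(c + 1)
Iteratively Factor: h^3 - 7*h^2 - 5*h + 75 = (h - 5)*(h^2 - 2*h - 15) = (h - 5)*(h + 3)*(h - 5)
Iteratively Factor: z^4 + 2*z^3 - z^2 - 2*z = (z)*(z^3 + 2*z^2 - z - 2) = z*(z + 2)*(z^2 - 1) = z*(z - 1)*(z + 2)*(z + 1)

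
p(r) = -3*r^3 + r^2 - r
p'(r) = -9*r^2 + 2*r - 1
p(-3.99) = 210.47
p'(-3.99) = -152.26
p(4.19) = -207.31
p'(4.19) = -150.62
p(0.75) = -1.45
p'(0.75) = -4.56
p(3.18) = -89.54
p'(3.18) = -85.65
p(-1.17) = 7.34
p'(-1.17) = -15.66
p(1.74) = -14.52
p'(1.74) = -24.77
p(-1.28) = 9.21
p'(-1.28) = -18.31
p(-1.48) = 13.40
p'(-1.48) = -23.67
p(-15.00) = 10365.00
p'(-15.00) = -2056.00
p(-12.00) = 5340.00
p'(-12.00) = -1321.00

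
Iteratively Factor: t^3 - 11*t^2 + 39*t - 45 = (t - 3)*(t^2 - 8*t + 15) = (t - 3)^2*(t - 5)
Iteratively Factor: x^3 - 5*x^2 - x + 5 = (x + 1)*(x^2 - 6*x + 5) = (x - 5)*(x + 1)*(x - 1)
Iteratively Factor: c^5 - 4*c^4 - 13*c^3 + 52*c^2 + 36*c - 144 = (c - 2)*(c^4 - 2*c^3 - 17*c^2 + 18*c + 72) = (c - 2)*(c + 2)*(c^3 - 4*c^2 - 9*c + 36) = (c - 4)*(c - 2)*(c + 2)*(c^2 - 9) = (c - 4)*(c - 3)*(c - 2)*(c + 2)*(c + 3)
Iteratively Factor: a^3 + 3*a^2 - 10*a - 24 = (a + 2)*(a^2 + a - 12) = (a + 2)*(a + 4)*(a - 3)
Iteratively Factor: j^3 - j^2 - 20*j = (j - 5)*(j^2 + 4*j) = j*(j - 5)*(j + 4)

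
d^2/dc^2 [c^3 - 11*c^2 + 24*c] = 6*c - 22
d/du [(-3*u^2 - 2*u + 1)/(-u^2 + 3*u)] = (-11*u^2 + 2*u - 3)/(u^2*(u^2 - 6*u + 9))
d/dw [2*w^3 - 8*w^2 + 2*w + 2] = 6*w^2 - 16*w + 2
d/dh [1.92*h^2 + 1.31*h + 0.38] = 3.84*h + 1.31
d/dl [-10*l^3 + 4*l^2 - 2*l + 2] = -30*l^2 + 8*l - 2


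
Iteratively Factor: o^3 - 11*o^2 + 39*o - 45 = (o - 5)*(o^2 - 6*o + 9) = (o - 5)*(o - 3)*(o - 3)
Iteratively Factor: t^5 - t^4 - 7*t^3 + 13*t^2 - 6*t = (t - 1)*(t^4 - 7*t^2 + 6*t) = (t - 2)*(t - 1)*(t^3 + 2*t^2 - 3*t) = (t - 2)*(t - 1)*(t + 3)*(t^2 - t) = (t - 2)*(t - 1)^2*(t + 3)*(t)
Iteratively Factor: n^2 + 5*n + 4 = (n + 1)*(n + 4)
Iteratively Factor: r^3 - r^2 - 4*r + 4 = (r - 1)*(r^2 - 4) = (r - 1)*(r + 2)*(r - 2)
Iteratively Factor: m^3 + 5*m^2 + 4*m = (m)*(m^2 + 5*m + 4) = m*(m + 1)*(m + 4)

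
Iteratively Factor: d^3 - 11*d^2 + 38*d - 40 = (d - 4)*(d^2 - 7*d + 10) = (d - 5)*(d - 4)*(d - 2)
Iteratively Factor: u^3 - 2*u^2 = (u - 2)*(u^2) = u*(u - 2)*(u)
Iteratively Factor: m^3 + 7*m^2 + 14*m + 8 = (m + 1)*(m^2 + 6*m + 8) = (m + 1)*(m + 4)*(m + 2)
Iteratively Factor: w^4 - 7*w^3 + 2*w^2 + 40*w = (w)*(w^3 - 7*w^2 + 2*w + 40) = w*(w - 5)*(w^2 - 2*w - 8) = w*(w - 5)*(w + 2)*(w - 4)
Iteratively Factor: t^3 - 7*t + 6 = (t + 3)*(t^2 - 3*t + 2) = (t - 1)*(t + 3)*(t - 2)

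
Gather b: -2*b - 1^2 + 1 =-2*b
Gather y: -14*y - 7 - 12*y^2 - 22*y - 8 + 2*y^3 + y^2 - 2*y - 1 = 2*y^3 - 11*y^2 - 38*y - 16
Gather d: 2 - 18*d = 2 - 18*d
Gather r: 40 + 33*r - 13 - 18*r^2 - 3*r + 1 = -18*r^2 + 30*r + 28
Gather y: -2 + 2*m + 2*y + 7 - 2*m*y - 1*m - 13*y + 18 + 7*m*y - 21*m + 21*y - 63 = -20*m + y*(5*m + 10) - 40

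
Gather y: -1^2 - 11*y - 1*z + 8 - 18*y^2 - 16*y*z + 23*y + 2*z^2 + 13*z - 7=-18*y^2 + y*(12 - 16*z) + 2*z^2 + 12*z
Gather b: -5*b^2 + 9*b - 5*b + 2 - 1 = -5*b^2 + 4*b + 1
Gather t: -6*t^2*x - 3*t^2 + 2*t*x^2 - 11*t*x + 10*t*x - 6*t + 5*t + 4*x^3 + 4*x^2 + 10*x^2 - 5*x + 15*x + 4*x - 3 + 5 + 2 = t^2*(-6*x - 3) + t*(2*x^2 - x - 1) + 4*x^3 + 14*x^2 + 14*x + 4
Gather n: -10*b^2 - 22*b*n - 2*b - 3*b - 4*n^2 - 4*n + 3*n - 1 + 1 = -10*b^2 - 5*b - 4*n^2 + n*(-22*b - 1)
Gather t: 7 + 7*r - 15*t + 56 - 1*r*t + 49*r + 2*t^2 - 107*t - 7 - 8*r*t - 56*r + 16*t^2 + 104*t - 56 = 18*t^2 + t*(-9*r - 18)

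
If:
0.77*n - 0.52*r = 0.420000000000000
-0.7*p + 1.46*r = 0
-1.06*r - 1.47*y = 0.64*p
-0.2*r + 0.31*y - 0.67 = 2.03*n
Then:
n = -0.03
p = -1.79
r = -0.86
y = 1.39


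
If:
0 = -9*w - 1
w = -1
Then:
No Solution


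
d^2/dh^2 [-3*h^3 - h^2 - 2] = -18*h - 2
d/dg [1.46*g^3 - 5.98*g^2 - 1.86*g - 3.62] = 4.38*g^2 - 11.96*g - 1.86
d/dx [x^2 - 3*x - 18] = 2*x - 3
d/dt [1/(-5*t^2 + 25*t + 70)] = (2*t - 5)/(5*(-t^2 + 5*t + 14)^2)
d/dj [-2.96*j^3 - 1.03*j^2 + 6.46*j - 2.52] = -8.88*j^2 - 2.06*j + 6.46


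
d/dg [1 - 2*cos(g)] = 2*sin(g)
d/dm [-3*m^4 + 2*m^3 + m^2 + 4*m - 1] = -12*m^3 + 6*m^2 + 2*m + 4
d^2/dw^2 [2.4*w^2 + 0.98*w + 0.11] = 4.80000000000000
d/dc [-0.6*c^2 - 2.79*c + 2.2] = -1.2*c - 2.79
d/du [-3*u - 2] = -3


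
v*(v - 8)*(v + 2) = v^3 - 6*v^2 - 16*v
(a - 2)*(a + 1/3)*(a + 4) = a^3 + 7*a^2/3 - 22*a/3 - 8/3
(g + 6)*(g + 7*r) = g^2 + 7*g*r + 6*g + 42*r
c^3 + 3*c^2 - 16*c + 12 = (c - 2)*(c - 1)*(c + 6)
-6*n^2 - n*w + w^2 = (-3*n + w)*(2*n + w)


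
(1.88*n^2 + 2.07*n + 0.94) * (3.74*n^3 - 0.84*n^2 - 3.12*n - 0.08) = 7.0312*n^5 + 6.1626*n^4 - 4.0888*n^3 - 7.3984*n^2 - 3.0984*n - 0.0752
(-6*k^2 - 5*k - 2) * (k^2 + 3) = -6*k^4 - 5*k^3 - 20*k^2 - 15*k - 6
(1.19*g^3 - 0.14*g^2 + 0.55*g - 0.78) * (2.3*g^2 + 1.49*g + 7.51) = 2.737*g^5 + 1.4511*g^4 + 9.9933*g^3 - 2.0259*g^2 + 2.9683*g - 5.8578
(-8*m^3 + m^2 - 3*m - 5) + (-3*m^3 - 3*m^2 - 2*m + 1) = -11*m^3 - 2*m^2 - 5*m - 4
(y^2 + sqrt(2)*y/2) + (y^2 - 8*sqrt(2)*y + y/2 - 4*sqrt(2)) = 2*y^2 - 15*sqrt(2)*y/2 + y/2 - 4*sqrt(2)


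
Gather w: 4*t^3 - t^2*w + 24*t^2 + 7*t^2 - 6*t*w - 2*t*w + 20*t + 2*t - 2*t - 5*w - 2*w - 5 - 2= 4*t^3 + 31*t^2 + 20*t + w*(-t^2 - 8*t - 7) - 7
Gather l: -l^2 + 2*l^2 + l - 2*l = l^2 - l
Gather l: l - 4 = l - 4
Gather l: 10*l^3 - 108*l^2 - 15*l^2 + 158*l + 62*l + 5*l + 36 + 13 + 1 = 10*l^3 - 123*l^2 + 225*l + 50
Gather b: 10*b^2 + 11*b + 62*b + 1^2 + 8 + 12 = 10*b^2 + 73*b + 21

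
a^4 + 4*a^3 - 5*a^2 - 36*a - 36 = (a - 3)*(a + 2)^2*(a + 3)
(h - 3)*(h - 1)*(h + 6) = h^3 + 2*h^2 - 21*h + 18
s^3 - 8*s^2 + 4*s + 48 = (s - 6)*(s - 4)*(s + 2)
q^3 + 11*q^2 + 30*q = q*(q + 5)*(q + 6)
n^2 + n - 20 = (n - 4)*(n + 5)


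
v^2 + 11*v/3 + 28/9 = (v + 4/3)*(v + 7/3)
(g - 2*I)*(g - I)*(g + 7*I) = g^3 + 4*I*g^2 + 19*g - 14*I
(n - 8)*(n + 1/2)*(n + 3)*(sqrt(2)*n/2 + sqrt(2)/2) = sqrt(2)*n^4/2 - 7*sqrt(2)*n^3/4 - 31*sqrt(2)*n^2/2 - 77*sqrt(2)*n/4 - 6*sqrt(2)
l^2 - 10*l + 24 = (l - 6)*(l - 4)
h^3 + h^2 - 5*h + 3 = (h - 1)^2*(h + 3)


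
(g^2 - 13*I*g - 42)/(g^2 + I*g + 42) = (g - 7*I)/(g + 7*I)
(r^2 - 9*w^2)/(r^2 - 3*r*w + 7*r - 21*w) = (r + 3*w)/(r + 7)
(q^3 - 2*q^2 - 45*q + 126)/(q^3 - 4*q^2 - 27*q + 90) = (q + 7)/(q + 5)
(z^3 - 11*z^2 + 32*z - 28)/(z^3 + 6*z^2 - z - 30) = (z^2 - 9*z + 14)/(z^2 + 8*z + 15)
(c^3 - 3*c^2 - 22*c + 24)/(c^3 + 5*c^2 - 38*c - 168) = (c - 1)/(c + 7)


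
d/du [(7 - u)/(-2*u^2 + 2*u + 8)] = (u^2 - u - (u - 7)*(2*u - 1) - 4)/(2*(-u^2 + u + 4)^2)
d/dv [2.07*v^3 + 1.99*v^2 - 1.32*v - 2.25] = 6.21*v^2 + 3.98*v - 1.32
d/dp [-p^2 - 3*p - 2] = -2*p - 3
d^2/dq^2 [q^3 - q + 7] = 6*q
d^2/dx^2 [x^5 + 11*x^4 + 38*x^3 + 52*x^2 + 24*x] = 20*x^3 + 132*x^2 + 228*x + 104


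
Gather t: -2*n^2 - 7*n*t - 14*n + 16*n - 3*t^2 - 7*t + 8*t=-2*n^2 + 2*n - 3*t^2 + t*(1 - 7*n)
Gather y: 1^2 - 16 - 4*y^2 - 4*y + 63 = -4*y^2 - 4*y + 48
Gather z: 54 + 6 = 60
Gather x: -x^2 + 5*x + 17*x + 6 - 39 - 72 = -x^2 + 22*x - 105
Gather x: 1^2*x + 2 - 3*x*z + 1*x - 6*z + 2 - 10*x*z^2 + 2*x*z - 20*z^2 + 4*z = x*(-10*z^2 - z + 2) - 20*z^2 - 2*z + 4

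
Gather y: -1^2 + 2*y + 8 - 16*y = 7 - 14*y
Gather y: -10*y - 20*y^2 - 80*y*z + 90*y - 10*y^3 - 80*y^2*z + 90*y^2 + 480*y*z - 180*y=-10*y^3 + y^2*(70 - 80*z) + y*(400*z - 100)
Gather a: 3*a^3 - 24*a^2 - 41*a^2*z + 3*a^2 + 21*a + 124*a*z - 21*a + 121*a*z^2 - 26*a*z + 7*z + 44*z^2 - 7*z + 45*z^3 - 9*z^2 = 3*a^3 + a^2*(-41*z - 21) + a*(121*z^2 + 98*z) + 45*z^3 + 35*z^2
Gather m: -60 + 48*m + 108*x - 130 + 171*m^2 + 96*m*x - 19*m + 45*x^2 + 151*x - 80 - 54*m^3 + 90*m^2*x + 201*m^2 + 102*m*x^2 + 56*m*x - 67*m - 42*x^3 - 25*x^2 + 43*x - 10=-54*m^3 + m^2*(90*x + 372) + m*(102*x^2 + 152*x - 38) - 42*x^3 + 20*x^2 + 302*x - 280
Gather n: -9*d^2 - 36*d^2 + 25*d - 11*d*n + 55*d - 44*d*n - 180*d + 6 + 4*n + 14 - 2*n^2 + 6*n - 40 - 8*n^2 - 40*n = -45*d^2 - 100*d - 10*n^2 + n*(-55*d - 30) - 20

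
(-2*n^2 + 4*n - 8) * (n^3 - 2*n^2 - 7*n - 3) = -2*n^5 + 8*n^4 - 2*n^3 - 6*n^2 + 44*n + 24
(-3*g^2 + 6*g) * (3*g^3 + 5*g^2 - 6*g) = -9*g^5 + 3*g^4 + 48*g^3 - 36*g^2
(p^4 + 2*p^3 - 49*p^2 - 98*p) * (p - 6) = p^5 - 4*p^4 - 61*p^3 + 196*p^2 + 588*p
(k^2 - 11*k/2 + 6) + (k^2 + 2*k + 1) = 2*k^2 - 7*k/2 + 7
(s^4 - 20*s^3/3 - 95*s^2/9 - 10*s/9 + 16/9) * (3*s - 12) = 3*s^5 - 32*s^4 + 145*s^3/3 + 370*s^2/3 + 56*s/3 - 64/3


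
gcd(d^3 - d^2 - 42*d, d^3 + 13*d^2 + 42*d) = d^2 + 6*d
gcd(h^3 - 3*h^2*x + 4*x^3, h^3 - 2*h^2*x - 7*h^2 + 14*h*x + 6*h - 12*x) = -h + 2*x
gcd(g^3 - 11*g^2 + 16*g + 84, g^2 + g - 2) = g + 2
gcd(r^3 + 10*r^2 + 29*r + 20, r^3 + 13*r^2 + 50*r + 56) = r + 4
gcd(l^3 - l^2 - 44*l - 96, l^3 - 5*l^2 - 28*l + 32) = l^2 - 4*l - 32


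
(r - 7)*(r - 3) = r^2 - 10*r + 21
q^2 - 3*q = q*(q - 3)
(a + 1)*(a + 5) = a^2 + 6*a + 5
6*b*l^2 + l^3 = l^2*(6*b + l)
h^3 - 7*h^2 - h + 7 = (h - 7)*(h - 1)*(h + 1)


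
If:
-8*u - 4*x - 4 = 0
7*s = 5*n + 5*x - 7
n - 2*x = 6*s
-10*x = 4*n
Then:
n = 70/9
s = 7/3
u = 19/18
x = -28/9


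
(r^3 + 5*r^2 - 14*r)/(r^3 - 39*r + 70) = r/(r - 5)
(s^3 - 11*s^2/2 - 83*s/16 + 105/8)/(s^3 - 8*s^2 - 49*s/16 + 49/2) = (4*s^2 - 29*s + 30)/(4*s^2 - 39*s + 56)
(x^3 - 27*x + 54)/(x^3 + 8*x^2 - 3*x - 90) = (x - 3)/(x + 5)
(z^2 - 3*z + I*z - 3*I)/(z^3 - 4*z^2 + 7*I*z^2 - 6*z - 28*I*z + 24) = (z - 3)/(z^2 + z*(-4 + 6*I) - 24*I)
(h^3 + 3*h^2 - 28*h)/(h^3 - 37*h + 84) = h/(h - 3)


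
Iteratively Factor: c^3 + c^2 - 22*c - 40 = (c + 2)*(c^2 - c - 20) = (c - 5)*(c + 2)*(c + 4)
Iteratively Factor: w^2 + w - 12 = (w + 4)*(w - 3)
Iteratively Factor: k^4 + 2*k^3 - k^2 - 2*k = (k + 2)*(k^3 - k) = (k - 1)*(k + 2)*(k^2 + k) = k*(k - 1)*(k + 2)*(k + 1)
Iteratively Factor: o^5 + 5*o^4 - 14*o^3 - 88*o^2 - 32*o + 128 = (o + 2)*(o^4 + 3*o^3 - 20*o^2 - 48*o + 64) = (o - 4)*(o + 2)*(o^3 + 7*o^2 + 8*o - 16) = (o - 4)*(o + 2)*(o + 4)*(o^2 + 3*o - 4) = (o - 4)*(o + 2)*(o + 4)^2*(o - 1)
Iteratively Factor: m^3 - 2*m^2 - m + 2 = (m - 1)*(m^2 - m - 2) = (m - 2)*(m - 1)*(m + 1)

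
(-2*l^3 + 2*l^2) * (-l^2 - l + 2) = 2*l^5 - 6*l^3 + 4*l^2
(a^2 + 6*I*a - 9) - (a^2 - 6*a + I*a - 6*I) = 6*a + 5*I*a - 9 + 6*I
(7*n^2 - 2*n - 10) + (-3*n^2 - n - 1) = 4*n^2 - 3*n - 11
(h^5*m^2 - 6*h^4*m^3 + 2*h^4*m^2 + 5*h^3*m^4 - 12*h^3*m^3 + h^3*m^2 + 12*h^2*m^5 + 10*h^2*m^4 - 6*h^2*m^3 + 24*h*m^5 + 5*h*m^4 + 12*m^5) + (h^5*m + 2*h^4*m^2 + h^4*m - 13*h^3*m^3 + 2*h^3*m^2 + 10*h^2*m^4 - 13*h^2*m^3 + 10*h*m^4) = h^5*m^2 + h^5*m - 6*h^4*m^3 + 4*h^4*m^2 + h^4*m + 5*h^3*m^4 - 25*h^3*m^3 + 3*h^3*m^2 + 12*h^2*m^5 + 20*h^2*m^4 - 19*h^2*m^3 + 24*h*m^5 + 15*h*m^4 + 12*m^5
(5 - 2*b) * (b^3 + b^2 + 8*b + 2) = -2*b^4 + 3*b^3 - 11*b^2 + 36*b + 10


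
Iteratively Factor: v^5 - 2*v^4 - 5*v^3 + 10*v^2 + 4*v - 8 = (v + 1)*(v^4 - 3*v^3 - 2*v^2 + 12*v - 8) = (v - 2)*(v + 1)*(v^3 - v^2 - 4*v + 4) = (v - 2)*(v + 1)*(v + 2)*(v^2 - 3*v + 2) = (v - 2)*(v - 1)*(v + 1)*(v + 2)*(v - 2)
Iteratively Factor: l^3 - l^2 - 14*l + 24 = (l - 2)*(l^2 + l - 12) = (l - 3)*(l - 2)*(l + 4)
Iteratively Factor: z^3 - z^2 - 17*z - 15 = (z + 1)*(z^2 - 2*z - 15) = (z - 5)*(z + 1)*(z + 3)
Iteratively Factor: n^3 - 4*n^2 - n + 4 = (n - 4)*(n^2 - 1) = (n - 4)*(n - 1)*(n + 1)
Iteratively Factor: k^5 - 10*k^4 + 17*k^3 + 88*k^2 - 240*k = (k - 4)*(k^4 - 6*k^3 - 7*k^2 + 60*k) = k*(k - 4)*(k^3 - 6*k^2 - 7*k + 60) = k*(k - 4)^2*(k^2 - 2*k - 15) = k*(k - 4)^2*(k + 3)*(k - 5)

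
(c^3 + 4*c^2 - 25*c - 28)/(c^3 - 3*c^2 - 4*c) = (c + 7)/c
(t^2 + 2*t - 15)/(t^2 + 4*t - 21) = (t + 5)/(t + 7)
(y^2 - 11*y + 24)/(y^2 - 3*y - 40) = (y - 3)/(y + 5)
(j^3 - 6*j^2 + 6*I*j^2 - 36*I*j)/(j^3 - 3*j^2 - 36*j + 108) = j*(j + 6*I)/(j^2 + 3*j - 18)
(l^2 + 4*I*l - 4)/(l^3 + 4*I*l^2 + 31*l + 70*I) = (l + 2*I)/(l^2 + 2*I*l + 35)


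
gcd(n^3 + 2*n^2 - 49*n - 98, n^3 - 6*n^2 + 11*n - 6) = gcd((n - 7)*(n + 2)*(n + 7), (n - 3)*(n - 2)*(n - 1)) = 1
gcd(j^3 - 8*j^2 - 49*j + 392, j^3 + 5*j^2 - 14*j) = j + 7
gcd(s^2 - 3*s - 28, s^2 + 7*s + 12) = s + 4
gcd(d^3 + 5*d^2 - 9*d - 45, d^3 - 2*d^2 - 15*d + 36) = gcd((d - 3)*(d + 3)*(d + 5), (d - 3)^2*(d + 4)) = d - 3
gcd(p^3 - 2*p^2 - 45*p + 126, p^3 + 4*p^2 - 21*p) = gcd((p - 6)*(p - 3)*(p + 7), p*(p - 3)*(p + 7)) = p^2 + 4*p - 21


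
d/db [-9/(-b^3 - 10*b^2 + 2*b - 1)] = 9*(-3*b^2 - 20*b + 2)/(b^3 + 10*b^2 - 2*b + 1)^2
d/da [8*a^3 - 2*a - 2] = 24*a^2 - 2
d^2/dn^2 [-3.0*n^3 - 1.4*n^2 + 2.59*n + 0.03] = -18.0*n - 2.8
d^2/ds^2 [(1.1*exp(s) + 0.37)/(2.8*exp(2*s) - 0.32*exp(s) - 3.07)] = (8.624*exp(4*s) + 12.5888*exp(3*s) + 55.73904*exp(2*s) + 11.679328*exp(s) + 10.003902)*exp(s)/(21.952*exp(6*s) - 7.5264*exp(5*s) - 71.34624*exp(4*s) + 16.471552*exp(3*s) + 78.226056*exp(2*s) - 9.047904*exp(s) - 28.934443)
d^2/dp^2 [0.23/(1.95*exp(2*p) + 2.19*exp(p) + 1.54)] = (-(1.794*exp(p) + 0.5037)*(1.95*exp(2*p) + 2.19*exp(p) + 1.54) + 0.23*(3.9*exp(p) + 2.19)*(7.8*exp(p) + 4.38)*exp(p))*exp(p)/(1.95*exp(2*p) + 2.19*exp(p) + 1.54)^3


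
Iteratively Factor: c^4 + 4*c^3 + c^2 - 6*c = (c - 1)*(c^3 + 5*c^2 + 6*c) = (c - 1)*(c + 3)*(c^2 + 2*c) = (c - 1)*(c + 2)*(c + 3)*(c)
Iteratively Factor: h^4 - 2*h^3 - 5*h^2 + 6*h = (h)*(h^3 - 2*h^2 - 5*h + 6) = h*(h - 3)*(h^2 + h - 2) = h*(h - 3)*(h + 2)*(h - 1)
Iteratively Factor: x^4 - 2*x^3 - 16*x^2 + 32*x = (x + 4)*(x^3 - 6*x^2 + 8*x) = x*(x + 4)*(x^2 - 6*x + 8) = x*(x - 2)*(x + 4)*(x - 4)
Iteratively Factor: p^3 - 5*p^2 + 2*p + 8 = (p - 2)*(p^2 - 3*p - 4) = (p - 4)*(p - 2)*(p + 1)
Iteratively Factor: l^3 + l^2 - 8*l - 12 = (l + 2)*(l^2 - l - 6) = (l - 3)*(l + 2)*(l + 2)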